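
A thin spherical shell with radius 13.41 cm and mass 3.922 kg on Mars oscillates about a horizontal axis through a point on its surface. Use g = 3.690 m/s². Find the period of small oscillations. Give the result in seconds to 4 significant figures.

I_cm = (2/3)mr² = 0.047019 kg·m². The pivot is at distance d = 0.1341 m from the centre of mass.
By the parallel-axis theorem, I = I_cm + md² = 0.047019 + 0.070529 = 0.11755 kg·m².
T = 2π√(I/(mgd)) = 2π√(0.11755/(3.922 × 3.690 × 0.1341)) = 1.546 s.

1.546 s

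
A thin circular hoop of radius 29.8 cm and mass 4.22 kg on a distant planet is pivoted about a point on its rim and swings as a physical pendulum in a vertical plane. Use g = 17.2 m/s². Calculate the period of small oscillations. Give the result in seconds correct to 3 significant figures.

1.17 s

I_cm = mr² = 0.3748 kg·m². The pivot is at distance d = 0.298 m from the centre of mass.
By the parallel-axis theorem, I = I_cm + md² = 0.3748 + 0.3748 = 0.7495 kg·m².
T = 2π√(I/(mgd)) = 2π√(0.7495/(4.22 × 17.2 × 0.298)) = 1.17 s.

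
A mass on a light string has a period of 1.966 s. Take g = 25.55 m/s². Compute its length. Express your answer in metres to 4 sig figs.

From T = 2π√(L/g), L = gT²/(4π²) = 25.55 × 1.9660²/(4π²) = 2.501 m.

2.501 m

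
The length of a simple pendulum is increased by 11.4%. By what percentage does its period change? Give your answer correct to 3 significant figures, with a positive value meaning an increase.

T ∝ √L, so T'/T = √(1.114) = 1.055.
Percentage change in T = (1.055 − 1) × 100% = 5.55%.

5.55%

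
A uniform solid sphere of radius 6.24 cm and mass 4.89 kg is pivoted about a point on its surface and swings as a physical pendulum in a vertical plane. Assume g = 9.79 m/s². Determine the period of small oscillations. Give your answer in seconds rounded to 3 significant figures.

I_cm = (2/5)mr² = 0.007616 kg·m². The pivot is at distance d = 0.0624 m from the centre of mass.
By the parallel-axis theorem, I = I_cm + md² = 0.007616 + 0.01904 = 0.02666 kg·m².
T = 2π√(I/(mgd)) = 2π√(0.02666/(4.89 × 9.79 × 0.0624)) = 0.594 s.

0.594 s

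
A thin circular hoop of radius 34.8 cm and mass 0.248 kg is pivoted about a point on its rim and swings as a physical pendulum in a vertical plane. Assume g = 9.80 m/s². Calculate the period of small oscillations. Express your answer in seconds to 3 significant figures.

1.67 s

I_cm = mr² = 0.03003 kg·m². The pivot is at distance d = 0.348 m from the centre of mass.
By the parallel-axis theorem, I = I_cm + md² = 0.03003 + 0.03003 = 0.06007 kg·m².
T = 2π√(I/(mgd)) = 2π√(0.06007/(0.248 × 9.80 × 0.348)) = 1.67 s.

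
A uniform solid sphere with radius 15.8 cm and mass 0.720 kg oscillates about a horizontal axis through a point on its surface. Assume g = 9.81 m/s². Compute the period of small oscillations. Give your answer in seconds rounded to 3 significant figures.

I_cm = (2/5)mr² = 0.007190 kg·m². The pivot is at distance d = 0.158 m from the centre of mass.
By the parallel-axis theorem, I = I_cm + md² = 0.007190 + 0.01797 = 0.02516 kg·m².
T = 2π√(I/(mgd)) = 2π√(0.02516/(0.720 × 9.81 × 0.158)) = 0.943 s.

0.943 s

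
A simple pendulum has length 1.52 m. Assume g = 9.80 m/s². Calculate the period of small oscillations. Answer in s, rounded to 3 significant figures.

T = 2π√(L/g) = 2π√(1.52/9.80) = 2π × 0.3938 = 2.47 s.

2.47 s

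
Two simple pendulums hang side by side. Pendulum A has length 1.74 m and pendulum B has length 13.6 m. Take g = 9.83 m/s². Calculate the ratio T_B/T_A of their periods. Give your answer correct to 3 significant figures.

2.80

T ∝ √L, so T_B/T_A = √(L_B/L_A) = √(13.6/1.74) = 2.80.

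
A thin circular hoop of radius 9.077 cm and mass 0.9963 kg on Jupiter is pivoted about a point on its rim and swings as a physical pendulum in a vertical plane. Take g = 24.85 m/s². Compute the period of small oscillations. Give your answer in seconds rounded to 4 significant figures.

I_cm = mr² = 0.0082087 kg·m². The pivot is at distance d = 0.09077 m from the centre of mass.
By the parallel-axis theorem, I = I_cm + md² = 0.0082087 + 0.0082087 = 0.016417 kg·m².
T = 2π√(I/(mgd)) = 2π√(0.016417/(0.9963 × 24.85 × 0.09077)) = 0.5370 s.

0.5370 s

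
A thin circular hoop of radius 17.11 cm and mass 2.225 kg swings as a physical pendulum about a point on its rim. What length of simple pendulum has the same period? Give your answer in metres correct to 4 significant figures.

The equivalent simple-pendulum length is L_eq = I/(md), where I is about the pivot and d = 0.17110 m.
I_cm = mR² = 0.065137 kg·m², so I = I_cm + md² = 0.065137 + 0.065137 = 0.13027 kg·m².
L_eq = 0.13027/(2.225 × 0.17110) = 0.3422 m.

0.3422 m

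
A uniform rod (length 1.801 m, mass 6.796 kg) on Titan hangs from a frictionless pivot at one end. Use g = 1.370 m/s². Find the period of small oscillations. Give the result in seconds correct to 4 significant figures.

For a physical pendulum T = 2π√(I/(mgd)), with d = 0.90050 m from pivot to centre of mass.
I_cm = mL²/12 = 6.796 × 1.801²/12 = 1.8370 kg·m²; I = I_cm + md² = 1.8370 + 6.796 × 0.90050² = 7.3478 kg·m².
T = 2π√(7.3478/(6.796 × 1.370 × 0.90050)) = 5.882 s.

5.882 s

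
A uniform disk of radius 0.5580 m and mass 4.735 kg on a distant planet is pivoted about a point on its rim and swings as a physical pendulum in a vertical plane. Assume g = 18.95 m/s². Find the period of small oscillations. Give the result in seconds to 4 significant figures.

1.320 s

I_cm = ½mr² = 0.73715 kg·m². The pivot is at distance d = 0.5580 m from the centre of mass.
By the parallel-axis theorem, I = I_cm + md² = 0.73715 + 1.4743 = 2.2115 kg·m².
T = 2π√(I/(mgd)) = 2π√(2.2115/(4.735 × 18.95 × 0.5580)) = 1.320 s.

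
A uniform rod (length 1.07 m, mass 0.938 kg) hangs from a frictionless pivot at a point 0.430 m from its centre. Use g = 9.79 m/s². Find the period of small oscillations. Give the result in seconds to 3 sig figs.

For a physical pendulum T = 2π√(I/(mgd)), with d = 0.4300 m from pivot to centre of mass.
I_cm = mL²/12 = 0.938 × 1.07²/12 = 0.08949 kg·m²; I = I_cm + md² = 0.08949 + 0.938 × 0.4300² = 0.2629 kg·m².
T = 2π√(0.2629/(0.938 × 9.79 × 0.4300)) = 1.62 s.

1.62 s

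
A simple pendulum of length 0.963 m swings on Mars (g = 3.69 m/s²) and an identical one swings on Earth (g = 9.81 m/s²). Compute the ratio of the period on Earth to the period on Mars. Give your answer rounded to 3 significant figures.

T ∝ 1/√g, so T₂/T₁ = √(g₁/g₂) = √(3.69/9.81) = 0.613.

0.613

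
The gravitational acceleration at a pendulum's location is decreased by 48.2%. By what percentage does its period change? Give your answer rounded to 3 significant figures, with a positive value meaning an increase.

T ∝ 1/√g, so T'/T = 1/√(0.5180) = 1.389.
Percentage change in T = (1.389 − 1) × 100% = 38.9%.

38.9%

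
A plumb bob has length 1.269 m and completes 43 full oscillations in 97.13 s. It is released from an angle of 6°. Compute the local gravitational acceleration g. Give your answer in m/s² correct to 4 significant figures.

9.819 m/s²

T = 97.13/43 = 2.2588 s.
From T = 2π√(L/g), g = 4π²L/T² = 4π² × 1.269/2.2588² = 9.819 m/s².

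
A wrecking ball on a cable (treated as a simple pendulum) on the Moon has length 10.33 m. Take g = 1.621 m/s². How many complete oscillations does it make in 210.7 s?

T = 2π√(L/g) = 2π√(10.33/1.621) = 15.861 s.
Number of complete oscillations = ⌊210.7/15.861⌋ = ⌊13.284⌋ = 13.

13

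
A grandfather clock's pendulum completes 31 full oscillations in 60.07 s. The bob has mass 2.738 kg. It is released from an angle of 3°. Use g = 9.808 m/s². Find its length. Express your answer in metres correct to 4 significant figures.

T = 60.07/31 = 1.9377 s.
From T = 2π√(L/g), L = gT²/(4π²) = 9.808 × 1.9377²/(4π²) = 0.9329 m.

0.9329 m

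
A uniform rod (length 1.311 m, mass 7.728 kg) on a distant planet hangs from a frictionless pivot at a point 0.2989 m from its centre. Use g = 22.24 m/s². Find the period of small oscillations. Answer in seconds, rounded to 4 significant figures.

For a physical pendulum T = 2π√(I/(mgd)), with d = 0.29890 m from pivot to centre of mass.
I_cm = mL²/12 = 7.728 × 1.311²/12 = 1.1069 kg·m²; I = I_cm + md² = 1.1069 + 7.728 × 0.29890² = 1.7973 kg·m².
T = 2π√(1.7973/(7.728 × 22.24 × 0.29890)) = 1.175 s.

1.175 s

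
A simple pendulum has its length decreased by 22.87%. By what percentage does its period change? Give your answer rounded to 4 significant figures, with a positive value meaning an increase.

T ∝ √L, so T'/T = √(0.77130) = 0.87824.
Percentage change in T = (0.87824 − 1) × 100% = -12.18%.

-12.18%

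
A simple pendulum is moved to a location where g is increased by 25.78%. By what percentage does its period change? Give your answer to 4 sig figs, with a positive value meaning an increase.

-10.84%

T ∝ 1/√g, so T'/T = 1/√(1.2578) = 0.89165.
Percentage change in T = (0.89165 − 1) × 100% = -10.84%.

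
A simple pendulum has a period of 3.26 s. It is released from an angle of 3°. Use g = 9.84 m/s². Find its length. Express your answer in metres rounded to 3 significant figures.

From T = 2π√(L/g), L = gT²/(4π²) = 9.84 × 3.260²/(4π²) = 2.65 m.

2.65 m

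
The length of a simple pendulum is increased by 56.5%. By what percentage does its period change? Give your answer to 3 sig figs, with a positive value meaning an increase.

T ∝ √L, so T'/T = √(1.565) = 1.251.
Percentage change in T = (1.251 − 1) × 100% = 25.1%.

25.1%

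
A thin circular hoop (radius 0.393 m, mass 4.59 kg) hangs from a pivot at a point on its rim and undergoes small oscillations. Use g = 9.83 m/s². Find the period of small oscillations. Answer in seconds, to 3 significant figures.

1.78 s

I_cm = mr² = 0.7089 kg·m². The pivot is at distance d = 0.393 m from the centre of mass.
By the parallel-axis theorem, I = I_cm + md² = 0.7089 + 0.7089 = 1.418 kg·m².
T = 2π√(I/(mgd)) = 2π√(1.418/(4.59 × 9.83 × 0.393)) = 1.78 s.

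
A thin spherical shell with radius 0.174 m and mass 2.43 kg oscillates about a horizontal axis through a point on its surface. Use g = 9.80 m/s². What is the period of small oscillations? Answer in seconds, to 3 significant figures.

I_cm = (2/3)mr² = 0.04905 kg·m². The pivot is at distance d = 0.174 m from the centre of mass.
By the parallel-axis theorem, I = I_cm + md² = 0.04905 + 0.07357 = 0.1226 kg·m².
T = 2π√(I/(mgd)) = 2π√(0.1226/(2.43 × 9.80 × 0.174)) = 1.08 s.

1.08 s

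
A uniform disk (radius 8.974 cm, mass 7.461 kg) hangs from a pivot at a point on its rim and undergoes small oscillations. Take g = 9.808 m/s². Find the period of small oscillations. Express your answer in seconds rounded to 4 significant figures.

I_cm = ½mr² = 0.030043 kg·m². The pivot is at distance d = 0.08974 m from the centre of mass.
By the parallel-axis theorem, I = I_cm + md² = 0.030043 + 0.060085 = 0.090128 kg·m².
T = 2π√(I/(mgd)) = 2π√(0.090128/(7.461 × 9.808 × 0.08974)) = 0.7361 s.

0.7361 s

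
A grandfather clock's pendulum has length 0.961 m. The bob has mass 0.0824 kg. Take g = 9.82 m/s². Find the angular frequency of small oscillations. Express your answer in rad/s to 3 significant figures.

3.20 rad/s

ω = √(g/L) = √(9.82/0.961) = 3.20 rad/s.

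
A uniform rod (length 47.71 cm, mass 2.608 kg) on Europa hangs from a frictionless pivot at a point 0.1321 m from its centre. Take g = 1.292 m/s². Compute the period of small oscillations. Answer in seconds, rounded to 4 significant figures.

2.902 s

For a physical pendulum T = 2π√(I/(mgd)), with d = 0.13210 m from pivot to centre of mass.
I_cm = mL²/12 = 2.608 × 0.4771²/12 = 0.049470 kg·m²; I = I_cm + md² = 0.049470 + 2.608 × 0.13210² = 0.094981 kg·m².
T = 2π√(0.094981/(2.608 × 1.292 × 0.13210)) = 2.902 s.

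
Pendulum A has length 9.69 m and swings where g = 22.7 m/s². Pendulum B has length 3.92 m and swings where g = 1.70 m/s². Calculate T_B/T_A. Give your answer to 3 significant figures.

2.32

T = 2π√(L/g), so T_B/T_A = √((L_B/g_B)/(L_A/g_A)) = √((3.92/1.70)/(9.69/22.7)) = 2.32.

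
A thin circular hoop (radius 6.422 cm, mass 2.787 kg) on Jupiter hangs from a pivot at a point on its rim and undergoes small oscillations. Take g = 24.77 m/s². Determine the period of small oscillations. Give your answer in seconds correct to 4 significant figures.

I_cm = mr² = 0.011494 kg·m². The pivot is at distance d = 0.06422 m from the centre of mass.
By the parallel-axis theorem, I = I_cm + md² = 0.011494 + 0.011494 = 0.022988 kg·m².
T = 2π√(I/(mgd)) = 2π√(0.022988/(2.787 × 24.77 × 0.06422)) = 0.4524 s.

0.4524 s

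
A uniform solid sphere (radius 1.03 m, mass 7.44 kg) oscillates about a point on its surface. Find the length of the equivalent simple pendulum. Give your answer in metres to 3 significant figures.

1.44 m

The equivalent simple-pendulum length is L_eq = I/(md), where I is about the pivot and d = 1.030 m.
I_cm = (2/5)mR² = 3.157 kg·m², so I = I_cm + md² = 3.157 + 7.893 = 11.05 kg·m².
L_eq = 11.05/(7.44 × 1.030) = 1.44 m.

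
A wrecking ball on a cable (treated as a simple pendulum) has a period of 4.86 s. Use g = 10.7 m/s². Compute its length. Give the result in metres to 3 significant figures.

From T = 2π√(L/g), L = gT²/(4π²) = 10.7 × 4.860²/(4π²) = 6.40 m.

6.40 m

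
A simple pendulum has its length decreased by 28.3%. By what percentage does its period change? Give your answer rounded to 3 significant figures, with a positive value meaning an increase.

-15.3%

T ∝ √L, so T'/T = √(0.7170) = 0.8468.
Percentage change in T = (0.8468 − 1) × 100% = -15.3%.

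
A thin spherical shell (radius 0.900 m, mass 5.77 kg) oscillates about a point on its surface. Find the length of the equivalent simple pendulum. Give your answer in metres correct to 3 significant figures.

1.50 m

The equivalent simple-pendulum length is L_eq = I/(md), where I is about the pivot and d = 0.9000 m.
I_cm = (2/3)mR² = 3.116 kg·m², so I = I_cm + md² = 3.116 + 4.674 = 7.790 kg·m².
L_eq = 7.790/(5.77 × 0.9000) = 1.50 m.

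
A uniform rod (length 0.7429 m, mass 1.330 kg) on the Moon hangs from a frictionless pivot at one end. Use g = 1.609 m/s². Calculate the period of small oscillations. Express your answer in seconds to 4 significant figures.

For a physical pendulum T = 2π√(I/(mgd)), with d = 0.37145 m from pivot to centre of mass.
I_cm = mL²/12 = 1.330 × 0.7429²/12 = 0.061169 kg·m²; I = I_cm + md² = 0.061169 + 1.330 × 0.37145² = 0.24468 kg·m².
T = 2π√(0.24468/(1.330 × 1.609 × 0.37145)) = 3.486 s.

3.486 s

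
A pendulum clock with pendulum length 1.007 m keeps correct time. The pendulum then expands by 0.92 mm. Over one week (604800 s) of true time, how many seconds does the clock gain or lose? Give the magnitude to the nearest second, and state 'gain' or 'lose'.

T ∝ √L, so T'/T = √(1.00792/1.007) = 1.00046.
In 604800 s of true time the clock registers 604800/1.00046 = 604523.9 s, so it loses 276 s.

lose 276 s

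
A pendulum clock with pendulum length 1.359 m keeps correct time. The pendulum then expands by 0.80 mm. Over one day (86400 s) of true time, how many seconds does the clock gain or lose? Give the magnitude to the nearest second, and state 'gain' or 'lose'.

lose 25 s

T ∝ √L, so T'/T = √(1.35980/1.359) = 1.00029.
In 86400 s of true time the clock registers 86400/1.00029 = 86374.6 s, so it loses 25 s.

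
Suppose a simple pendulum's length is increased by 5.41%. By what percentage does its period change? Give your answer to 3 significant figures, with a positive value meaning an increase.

T ∝ √L, so T'/T = √(1.054) = 1.027.
Percentage change in T = (1.027 − 1) × 100% = 2.67%.

2.67%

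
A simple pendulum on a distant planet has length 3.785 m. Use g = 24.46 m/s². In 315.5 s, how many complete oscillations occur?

127

T = 2π√(L/g) = 2π√(3.785/24.46) = 2.4716 s.
Number of complete oscillations = ⌊315.5/2.4716⌋ = ⌊127.65⌋ = 127.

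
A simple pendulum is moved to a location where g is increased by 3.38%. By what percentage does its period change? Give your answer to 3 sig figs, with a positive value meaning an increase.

-1.65%

T ∝ 1/√g, so T'/T = 1/√(1.034) = 0.9835.
Percentage change in T = (0.9835 − 1) × 100% = -1.65%.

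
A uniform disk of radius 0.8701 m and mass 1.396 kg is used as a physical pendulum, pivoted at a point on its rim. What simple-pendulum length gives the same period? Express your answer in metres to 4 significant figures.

The equivalent simple-pendulum length is L_eq = I/(md), where I is about the pivot and d = 0.87010 m.
I_cm = ½mR² = 0.52844 kg·m², so I = I_cm + md² = 0.52844 + 1.0569 = 1.5853 kg·m².
L_eq = 1.5853/(1.396 × 0.87010) = 1.305 m.

1.305 m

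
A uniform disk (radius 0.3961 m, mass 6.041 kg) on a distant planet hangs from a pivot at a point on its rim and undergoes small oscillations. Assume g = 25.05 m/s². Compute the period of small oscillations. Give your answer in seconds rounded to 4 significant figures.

I_cm = ½mr² = 0.47390 kg·m². The pivot is at distance d = 0.3961 m from the centre of mass.
By the parallel-axis theorem, I = I_cm + md² = 0.47390 + 0.94780 = 1.4217 kg·m².
T = 2π√(I/(mgd)) = 2π√(1.4217/(6.041 × 25.05 × 0.3961)) = 0.9677 s.

0.9677 s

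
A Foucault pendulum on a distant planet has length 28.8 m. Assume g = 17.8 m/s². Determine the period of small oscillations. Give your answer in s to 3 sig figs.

T = 2π√(L/g) = 2π√(28.8/17.8) = 2π × 1.272 = 7.99 s.

7.99 s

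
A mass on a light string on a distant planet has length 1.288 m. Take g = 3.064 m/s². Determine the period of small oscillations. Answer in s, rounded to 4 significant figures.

4.074 s

T = 2π√(L/g) = 2π√(1.288/3.064) = 2π × 0.64836 = 4.074 s.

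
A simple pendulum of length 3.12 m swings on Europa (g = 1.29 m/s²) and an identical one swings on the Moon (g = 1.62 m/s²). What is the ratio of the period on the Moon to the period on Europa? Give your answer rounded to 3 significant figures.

0.892

T ∝ 1/√g, so T₂/T₁ = √(g₁/g₂) = √(1.29/1.62) = 0.892.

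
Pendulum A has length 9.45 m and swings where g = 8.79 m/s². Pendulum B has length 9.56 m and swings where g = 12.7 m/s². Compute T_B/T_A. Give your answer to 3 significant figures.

T = 2π√(L/g), so T_B/T_A = √((L_B/g_B)/(L_A/g_A)) = √((9.56/12.7)/(9.45/8.79)) = 0.837.

0.837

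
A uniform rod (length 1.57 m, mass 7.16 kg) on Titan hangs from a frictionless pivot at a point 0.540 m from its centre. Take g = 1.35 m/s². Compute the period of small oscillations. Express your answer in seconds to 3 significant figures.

For a physical pendulum T = 2π√(I/(mgd)), with d = 0.5400 m from pivot to centre of mass.
I_cm = mL²/12 = 7.16 × 1.57²/12 = 1.471 kg·m²; I = I_cm + md² = 1.471 + 7.16 × 0.5400² = 3.559 kg·m².
T = 2π√(3.559/(7.16 × 1.35 × 0.5400)) = 5.19 s.

5.19 s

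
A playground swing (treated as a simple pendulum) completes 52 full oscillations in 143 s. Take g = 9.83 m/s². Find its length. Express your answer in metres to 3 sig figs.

1.88 m

T = 143/52 = 2.750 s.
From T = 2π√(L/g), L = gT²/(4π²) = 9.83 × 2.750²/(4π²) = 1.88 m.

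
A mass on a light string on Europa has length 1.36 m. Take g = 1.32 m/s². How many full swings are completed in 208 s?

32

T = 2π√(L/g) = 2π√(1.36/1.32) = 6.378 s.
Number of complete oscillations = ⌊208/6.378⌋ = ⌊32.61⌋ = 32.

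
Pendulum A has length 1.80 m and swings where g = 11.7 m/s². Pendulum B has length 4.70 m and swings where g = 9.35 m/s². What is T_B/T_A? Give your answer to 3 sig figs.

T = 2π√(L/g), so T_B/T_A = √((L_B/g_B)/(L_A/g_A)) = √((4.70/9.35)/(1.80/11.7)) = 1.81.

1.81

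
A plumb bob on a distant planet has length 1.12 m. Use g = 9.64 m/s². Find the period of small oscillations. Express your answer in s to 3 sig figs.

2.14 s

T = 2π√(L/g) = 2π√(1.12/9.64) = 2π × 0.3409 = 2.14 s.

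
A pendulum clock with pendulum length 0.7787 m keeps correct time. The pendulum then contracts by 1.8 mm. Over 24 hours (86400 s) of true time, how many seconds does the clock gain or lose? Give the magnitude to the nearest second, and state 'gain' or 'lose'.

T ∝ √L, so T'/T = √(0.77690/0.7787) = 0.998844.
In 86400 s of true time the clock registers 86400/0.998844 = 86500.0 s, so it gains 100 s.

gain 100 s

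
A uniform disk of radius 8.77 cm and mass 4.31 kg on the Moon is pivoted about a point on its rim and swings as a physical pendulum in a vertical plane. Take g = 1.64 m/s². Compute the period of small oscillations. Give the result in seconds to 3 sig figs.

1.78 s

I_cm = ½mr² = 0.01657 kg·m². The pivot is at distance d = 0.0877 m from the centre of mass.
By the parallel-axis theorem, I = I_cm + md² = 0.01657 + 0.03315 = 0.04972 kg·m².
T = 2π√(I/(mgd)) = 2π√(0.04972/(4.31 × 1.64 × 0.0877)) = 1.78 s.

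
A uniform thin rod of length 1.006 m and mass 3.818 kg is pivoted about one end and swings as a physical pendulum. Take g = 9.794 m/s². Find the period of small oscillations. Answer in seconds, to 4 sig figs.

1.644 s

For a physical pendulum T = 2π√(I/(mgd)), with d = 0.50300 m from pivot to centre of mass.
I_cm = mL²/12 = 3.818 × 1.006²/12 = 0.32200 kg·m²; I = I_cm + md² = 0.32200 + 3.818 × 0.50300² = 1.2880 kg·m².
T = 2π√(1.2880/(3.818 × 9.794 × 0.50300)) = 1.644 s.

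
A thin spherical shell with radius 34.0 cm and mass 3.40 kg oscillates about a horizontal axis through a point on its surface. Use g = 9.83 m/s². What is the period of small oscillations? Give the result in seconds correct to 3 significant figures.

1.51 s

I_cm = (2/3)mr² = 0.2620 kg·m². The pivot is at distance d = 0.340 m from the centre of mass.
By the parallel-axis theorem, I = I_cm + md² = 0.2620 + 0.3930 = 0.6551 kg·m².
T = 2π√(I/(mgd)) = 2π√(0.6551/(3.40 × 9.83 × 0.340)) = 1.51 s.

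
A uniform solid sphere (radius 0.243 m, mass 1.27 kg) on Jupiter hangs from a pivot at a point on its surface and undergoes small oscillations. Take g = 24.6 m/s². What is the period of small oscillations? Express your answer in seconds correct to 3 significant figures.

I_cm = (2/5)mr² = 0.03000 kg·m². The pivot is at distance d = 0.243 m from the centre of mass.
By the parallel-axis theorem, I = I_cm + md² = 0.03000 + 0.07499 = 0.1050 kg·m².
T = 2π√(I/(mgd)) = 2π√(0.1050/(1.27 × 24.6 × 0.243)) = 0.739 s.

0.739 s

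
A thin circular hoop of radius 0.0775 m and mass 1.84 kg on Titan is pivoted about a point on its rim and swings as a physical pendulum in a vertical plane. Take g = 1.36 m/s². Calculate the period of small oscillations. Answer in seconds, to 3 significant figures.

2.12 s

I_cm = mr² = 0.01105 kg·m². The pivot is at distance d = 0.0775 m from the centre of mass.
By the parallel-axis theorem, I = I_cm + md² = 0.01105 + 0.01105 = 0.02210 kg·m².
T = 2π√(I/(mgd)) = 2π√(0.02210/(1.84 × 1.36 × 0.0775)) = 2.12 s.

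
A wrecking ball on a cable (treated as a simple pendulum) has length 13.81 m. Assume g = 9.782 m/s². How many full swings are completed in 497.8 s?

T = 2π√(L/g) = 2π√(13.81/9.782) = 7.4656 s.
Number of complete oscillations = ⌊497.8/7.4656⌋ = ⌊66.679⌋ = 66.

66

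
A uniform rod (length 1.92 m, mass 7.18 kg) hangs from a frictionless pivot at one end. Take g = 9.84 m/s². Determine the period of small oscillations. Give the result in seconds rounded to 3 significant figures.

For a physical pendulum T = 2π√(I/(mgd)), with d = 0.9600 m from pivot to centre of mass.
I_cm = mL²/12 = 7.18 × 1.92²/12 = 2.206 kg·m²; I = I_cm + md² = 2.206 + 7.18 × 0.9600² = 8.823 kg·m².
T = 2π√(8.823/(7.18 × 9.84 × 0.9600)) = 2.27 s.

2.27 s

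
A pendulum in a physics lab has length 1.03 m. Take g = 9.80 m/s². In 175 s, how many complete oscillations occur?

T = 2π√(L/g) = 2π√(1.03/9.80) = 2.037 s.
Number of complete oscillations = ⌊175/2.037⌋ = ⌊85.91⌋ = 85.

85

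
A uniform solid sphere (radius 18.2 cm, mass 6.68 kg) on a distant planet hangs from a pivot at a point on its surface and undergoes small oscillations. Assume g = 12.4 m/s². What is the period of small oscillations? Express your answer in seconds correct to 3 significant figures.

I_cm = (2/5)mr² = 0.08851 kg·m². The pivot is at distance d = 0.182 m from the centre of mass.
By the parallel-axis theorem, I = I_cm + md² = 0.08851 + 0.2213 = 0.3098 kg·m².
T = 2π√(I/(mgd)) = 2π√(0.3098/(6.68 × 12.4 × 0.182)) = 0.901 s.

0.901 s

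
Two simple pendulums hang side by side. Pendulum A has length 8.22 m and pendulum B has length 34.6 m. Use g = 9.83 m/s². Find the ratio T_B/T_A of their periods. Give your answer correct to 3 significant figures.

T ∝ √L, so T_B/T_A = √(L_B/L_A) = √(34.6/8.22) = 2.05.

2.05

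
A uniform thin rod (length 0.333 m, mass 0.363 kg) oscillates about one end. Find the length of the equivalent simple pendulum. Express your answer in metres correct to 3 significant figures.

0.222 m

The equivalent simple-pendulum length is L_eq = I/(md), where I is about the pivot and d = 0.1665 m.
I_cm = (1/12)mL² = 0.003354 kg·m², so I = I_cm + md² = 0.003354 + 0.01006 = 0.01342 kg·m².
L_eq = 0.01342/(0.363 × 0.1665) = 0.222 m.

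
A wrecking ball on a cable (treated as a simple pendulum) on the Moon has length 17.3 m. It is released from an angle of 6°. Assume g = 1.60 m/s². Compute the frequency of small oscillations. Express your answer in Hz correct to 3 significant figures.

T = 2π√(L/g) = 2π√(17.3/1.60) = 20.66 s, so f = 1/T = 0.0484 Hz.

0.0484 Hz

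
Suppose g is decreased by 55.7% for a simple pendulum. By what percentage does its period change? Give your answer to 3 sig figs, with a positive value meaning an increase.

T ∝ 1/√g, so T'/T = 1/√(0.4430) = 1.502.
Percentage change in T = (1.502 − 1) × 100% = 50.2%.

50.2%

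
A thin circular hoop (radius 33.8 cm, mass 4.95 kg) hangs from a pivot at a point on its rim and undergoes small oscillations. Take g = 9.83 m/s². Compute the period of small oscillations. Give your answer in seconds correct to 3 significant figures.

I_cm = mr² = 0.5655 kg·m². The pivot is at distance d = 0.338 m from the centre of mass.
By the parallel-axis theorem, I = I_cm + md² = 0.5655 + 0.5655 = 1.131 kg·m².
T = 2π√(I/(mgd)) = 2π√(1.131/(4.95 × 9.83 × 0.338)) = 1.65 s.

1.65 s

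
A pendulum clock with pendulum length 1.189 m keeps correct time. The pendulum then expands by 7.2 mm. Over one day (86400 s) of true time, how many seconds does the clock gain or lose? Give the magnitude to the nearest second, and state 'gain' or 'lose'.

lose 260 s

T ∝ √L, so T'/T = √(1.19620/1.189) = 1.00302.
In 86400 s of true time the clock registers 86400/1.00302 = 86139.6 s, so it loses 260 s.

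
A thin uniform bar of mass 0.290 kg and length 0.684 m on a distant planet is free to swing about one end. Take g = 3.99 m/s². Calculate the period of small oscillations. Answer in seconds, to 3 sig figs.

For a physical pendulum T = 2π√(I/(mgd)), with d = 0.3420 m from pivot to centre of mass.
I_cm = mL²/12 = 0.290 × 0.684²/12 = 0.01131 kg·m²; I = I_cm + md² = 0.01131 + 0.290 × 0.3420² = 0.04523 kg·m².
T = 2π√(0.04523/(0.290 × 3.99 × 0.3420)) = 2.12 s.

2.12 s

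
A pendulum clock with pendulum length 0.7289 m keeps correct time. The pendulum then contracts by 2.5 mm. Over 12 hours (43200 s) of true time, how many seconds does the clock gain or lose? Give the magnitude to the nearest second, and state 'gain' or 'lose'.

T ∝ √L, so T'/T = √(0.72640/0.7289) = 0.998284.
In 43200 s of true time the clock registers 43200/0.998284 = 43274.3 s, so it gains 74 s.

gain 74 s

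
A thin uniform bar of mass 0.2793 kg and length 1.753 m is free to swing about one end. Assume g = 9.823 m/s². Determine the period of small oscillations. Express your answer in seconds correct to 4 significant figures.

2.167 s

For a physical pendulum T = 2π√(I/(mgd)), with d = 0.87650 m from pivot to centre of mass.
I_cm = mL²/12 = 0.2793 × 1.753²/12 = 0.071524 kg·m²; I = I_cm + md² = 0.071524 + 0.2793 × 0.87650² = 0.28610 kg·m².
T = 2π√(0.28610/(0.2793 × 9.823 × 0.87650)) = 2.167 s.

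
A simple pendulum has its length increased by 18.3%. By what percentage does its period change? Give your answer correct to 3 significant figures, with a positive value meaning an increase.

T ∝ √L, so T'/T = √(1.183) = 1.088.
Percentage change in T = (1.088 − 1) × 100% = 8.77%.

8.77%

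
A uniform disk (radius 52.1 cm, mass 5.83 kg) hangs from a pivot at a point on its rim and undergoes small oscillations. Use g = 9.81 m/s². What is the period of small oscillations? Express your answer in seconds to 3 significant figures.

1.77 s

I_cm = ½mr² = 0.7913 kg·m². The pivot is at distance d = 0.521 m from the centre of mass.
By the parallel-axis theorem, I = I_cm + md² = 0.7913 + 1.583 = 2.374 kg·m².
T = 2π√(I/(mgd)) = 2π√(2.374/(5.83 × 9.81 × 0.521)) = 1.77 s.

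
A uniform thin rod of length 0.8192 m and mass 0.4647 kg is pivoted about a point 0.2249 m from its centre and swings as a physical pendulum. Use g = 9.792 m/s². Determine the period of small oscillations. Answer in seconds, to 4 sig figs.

For a physical pendulum T = 2π√(I/(mgd)), with d = 0.22490 m from pivot to centre of mass.
I_cm = mL²/12 = 0.4647 × 0.8192²/12 = 0.025988 kg·m²; I = I_cm + md² = 0.025988 + 0.4647 × 0.22490² = 0.049492 kg·m².
T = 2π√(0.049492/(0.4647 × 9.792 × 0.22490)) = 1.382 s.

1.382 s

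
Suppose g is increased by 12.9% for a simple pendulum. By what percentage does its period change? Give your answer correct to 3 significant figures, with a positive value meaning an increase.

-5.89%

T ∝ 1/√g, so T'/T = 1/√(1.129) = 0.9411.
Percentage change in T = (0.9411 − 1) × 100% = -5.89%.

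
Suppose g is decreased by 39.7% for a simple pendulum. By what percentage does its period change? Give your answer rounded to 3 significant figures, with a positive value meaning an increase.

T ∝ 1/√g, so T'/T = 1/√(0.6030) = 1.288.
Percentage change in T = (1.288 − 1) × 100% = 28.8%.

28.8%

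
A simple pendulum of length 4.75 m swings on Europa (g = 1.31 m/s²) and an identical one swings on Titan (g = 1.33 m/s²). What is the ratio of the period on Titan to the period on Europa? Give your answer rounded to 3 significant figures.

0.992

T ∝ 1/√g, so T₂/T₁ = √(g₁/g₂) = √(1.31/1.33) = 0.992.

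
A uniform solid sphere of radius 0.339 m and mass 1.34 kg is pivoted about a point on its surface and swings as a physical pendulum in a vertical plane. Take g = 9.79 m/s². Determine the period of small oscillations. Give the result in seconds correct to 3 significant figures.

I_cm = (2/5)mr² = 0.06160 kg·m². The pivot is at distance d = 0.339 m from the centre of mass.
By the parallel-axis theorem, I = I_cm + md² = 0.06160 + 0.1540 = 0.2156 kg·m².
T = 2π√(I/(mgd)) = 2π√(0.2156/(1.34 × 9.79 × 0.339)) = 1.38 s.

1.38 s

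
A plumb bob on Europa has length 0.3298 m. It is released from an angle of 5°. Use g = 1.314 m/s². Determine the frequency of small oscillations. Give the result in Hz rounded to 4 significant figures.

T = 2π√(L/g) = 2π√(0.3298/1.314) = 3.1478 s, so f = 1/T = 0.3177 Hz.

0.3177 Hz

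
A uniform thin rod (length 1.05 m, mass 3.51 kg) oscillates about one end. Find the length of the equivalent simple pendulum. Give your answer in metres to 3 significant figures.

0.700 m

The equivalent simple-pendulum length is L_eq = I/(md), where I is about the pivot and d = 0.5250 m.
I_cm = (1/12)mL² = 0.3225 kg·m², so I = I_cm + md² = 0.3225 + 0.9674 = 1.290 kg·m².
L_eq = 1.290/(3.51 × 0.5250) = 0.700 m.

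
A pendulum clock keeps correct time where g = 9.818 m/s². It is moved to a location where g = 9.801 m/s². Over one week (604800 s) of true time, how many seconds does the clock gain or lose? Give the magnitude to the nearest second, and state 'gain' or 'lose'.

The clock's period scales as T ∝ 1/√g, so T'/T = √(9.818/9.801) = 1.00087.
In 604800 s of true time the clock registers 604800/1.00087 = 604276.2 s, so it loses 524 s.

lose 524 s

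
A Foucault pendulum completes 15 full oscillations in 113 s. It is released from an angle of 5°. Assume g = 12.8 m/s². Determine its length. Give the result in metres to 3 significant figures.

18.4 m

T = 113/15 = 7.533 s.
From T = 2π√(L/g), L = gT²/(4π²) = 12.8 × 7.533²/(4π²) = 18.4 m.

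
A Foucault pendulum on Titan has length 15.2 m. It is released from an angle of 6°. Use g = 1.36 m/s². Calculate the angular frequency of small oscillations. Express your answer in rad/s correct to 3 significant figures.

0.299 rad/s

ω = √(g/L) = √(1.36/15.2) = 0.299 rad/s.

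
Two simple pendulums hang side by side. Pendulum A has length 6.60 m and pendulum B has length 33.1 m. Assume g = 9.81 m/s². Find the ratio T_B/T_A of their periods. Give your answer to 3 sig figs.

T ∝ √L, so T_B/T_A = √(L_B/L_A) = √(33.1/6.60) = 2.24.

2.24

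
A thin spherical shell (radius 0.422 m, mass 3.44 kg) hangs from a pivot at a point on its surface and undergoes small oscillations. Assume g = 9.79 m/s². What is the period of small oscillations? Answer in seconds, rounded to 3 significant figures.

1.68 s

I_cm = (2/3)mr² = 0.4084 kg·m². The pivot is at distance d = 0.422 m from the centre of mass.
By the parallel-axis theorem, I = I_cm + md² = 0.4084 + 0.6126 = 1.021 kg·m².
T = 2π√(I/(mgd)) = 2π√(1.021/(3.44 × 9.79 × 0.422)) = 1.68 s.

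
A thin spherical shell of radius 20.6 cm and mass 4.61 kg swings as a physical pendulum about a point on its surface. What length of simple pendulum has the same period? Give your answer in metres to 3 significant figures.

0.343 m

The equivalent simple-pendulum length is L_eq = I/(md), where I is about the pivot and d = 0.2060 m.
I_cm = (2/3)mR² = 0.1304 kg·m², so I = I_cm + md² = 0.1304 + 0.1956 = 0.3260 kg·m².
L_eq = 0.3260/(4.61 × 0.2060) = 0.343 m.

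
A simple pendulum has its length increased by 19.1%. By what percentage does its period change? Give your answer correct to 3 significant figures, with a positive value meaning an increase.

T ∝ √L, so T'/T = √(1.191) = 1.091.
Percentage change in T = (1.091 − 1) × 100% = 9.13%.

9.13%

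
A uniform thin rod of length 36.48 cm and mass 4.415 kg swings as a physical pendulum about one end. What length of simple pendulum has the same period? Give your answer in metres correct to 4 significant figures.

0.2432 m

The equivalent simple-pendulum length is L_eq = I/(md), where I is about the pivot and d = 0.18240 m.
I_cm = (1/12)mL² = 0.048962 kg·m², so I = I_cm + md² = 0.048962 + 0.14689 = 0.19585 kg·m².
L_eq = 0.19585/(4.415 × 0.18240) = 0.2432 m.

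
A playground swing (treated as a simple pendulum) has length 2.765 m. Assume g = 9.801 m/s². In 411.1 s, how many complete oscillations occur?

123

T = 2π√(L/g) = 2π√(2.765/9.801) = 3.3373 s.
Number of complete oscillations = ⌊411.1/3.3373⌋ = ⌊123.18⌋ = 123.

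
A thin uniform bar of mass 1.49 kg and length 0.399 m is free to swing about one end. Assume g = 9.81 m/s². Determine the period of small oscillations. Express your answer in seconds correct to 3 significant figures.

For a physical pendulum T = 2π√(I/(mgd)), with d = 0.1995 m from pivot to centre of mass.
I_cm = mL²/12 = 1.49 × 0.399²/12 = 0.01977 kg·m²; I = I_cm + md² = 0.01977 + 1.49 × 0.1995² = 0.07907 kg·m².
T = 2π√(0.07907/(1.49 × 9.81 × 0.1995)) = 1.03 s.

1.03 s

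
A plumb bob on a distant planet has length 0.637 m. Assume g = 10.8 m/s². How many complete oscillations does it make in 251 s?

164

T = 2π√(L/g) = 2π√(0.637/10.8) = 1.526 s.
Number of complete oscillations = ⌊251/1.526⌋ = ⌊164.5⌋ = 164.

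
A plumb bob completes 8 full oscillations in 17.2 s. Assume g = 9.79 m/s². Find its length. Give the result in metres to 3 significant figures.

T = 17.2/8 = 2.150 s.
From T = 2π√(L/g), L = gT²/(4π²) = 9.79 × 2.150²/(4π²) = 1.15 m.

1.15 m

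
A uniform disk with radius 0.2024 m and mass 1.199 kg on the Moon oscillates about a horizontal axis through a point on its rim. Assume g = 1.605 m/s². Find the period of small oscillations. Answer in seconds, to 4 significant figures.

I_cm = ½mr² = 0.024559 kg·m². The pivot is at distance d = 0.2024 m from the centre of mass.
By the parallel-axis theorem, I = I_cm + md² = 0.024559 + 0.049118 = 0.073677 kg·m².
T = 2π√(I/(mgd)) = 2π√(0.073677/(1.199 × 1.605 × 0.2024)) = 2.733 s.

2.733 s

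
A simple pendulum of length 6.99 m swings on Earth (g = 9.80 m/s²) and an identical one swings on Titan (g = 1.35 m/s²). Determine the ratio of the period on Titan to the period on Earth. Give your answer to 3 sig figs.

2.69

T ∝ 1/√g, so T₂/T₁ = √(g₁/g₂) = √(9.80/1.35) = 2.69.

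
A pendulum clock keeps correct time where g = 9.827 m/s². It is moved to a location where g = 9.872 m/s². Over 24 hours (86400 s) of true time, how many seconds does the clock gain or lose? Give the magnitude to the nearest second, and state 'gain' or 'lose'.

gain 198 s

The clock's period scales as T ∝ 1/√g, so T'/T = √(9.827/9.872) = 0.997718.
In 86400 s of true time the clock registers 86400/0.997718 = 86597.6 s, so it gains 198 s.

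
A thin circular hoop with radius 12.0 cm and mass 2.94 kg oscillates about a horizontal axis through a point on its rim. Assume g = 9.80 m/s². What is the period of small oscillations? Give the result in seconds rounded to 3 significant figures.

I_cm = mr² = 0.04234 kg·m². The pivot is at distance d = 0.120 m from the centre of mass.
By the parallel-axis theorem, I = I_cm + md² = 0.04234 + 0.04234 = 0.08467 kg·m².
T = 2π√(I/(mgd)) = 2π√(0.08467/(2.94 × 9.80 × 0.120)) = 0.983 s.

0.983 s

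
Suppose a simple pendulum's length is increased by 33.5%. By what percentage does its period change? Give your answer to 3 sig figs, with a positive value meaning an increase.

15.5%

T ∝ √L, so T'/T = √(1.335) = 1.155.
Percentage change in T = (1.155 − 1) × 100% = 15.5%.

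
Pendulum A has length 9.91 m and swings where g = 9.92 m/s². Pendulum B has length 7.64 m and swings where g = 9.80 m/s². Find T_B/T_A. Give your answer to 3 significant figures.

0.883

T = 2π√(L/g), so T_B/T_A = √((L_B/g_B)/(L_A/g_A)) = √((7.64/9.80)/(9.91/9.92)) = 0.883.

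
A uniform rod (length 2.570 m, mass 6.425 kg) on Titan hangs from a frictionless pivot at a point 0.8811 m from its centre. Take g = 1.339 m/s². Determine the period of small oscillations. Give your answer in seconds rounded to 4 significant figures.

6.663 s

For a physical pendulum T = 2π√(I/(mgd)), with d = 0.88110 m from pivot to centre of mass.
I_cm = mL²/12 = 6.425 × 2.570²/12 = 3.5364 kg·m²; I = I_cm + md² = 3.5364 + 6.425 × 0.88110² = 8.5243 kg·m².
T = 2π√(8.5243/(6.425 × 1.339 × 0.88110)) = 6.663 s.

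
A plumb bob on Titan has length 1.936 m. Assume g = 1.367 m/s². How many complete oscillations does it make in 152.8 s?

T = 2π√(L/g) = 2π√(1.936/1.367) = 7.4774 s.
Number of complete oscillations = ⌊152.8/7.4774⌋ = ⌊20.435⌋ = 20.

20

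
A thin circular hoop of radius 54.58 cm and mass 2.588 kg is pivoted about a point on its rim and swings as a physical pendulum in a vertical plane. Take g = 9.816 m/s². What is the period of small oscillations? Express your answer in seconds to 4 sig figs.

2.095 s

I_cm = mr² = 0.77096 kg·m². The pivot is at distance d = 0.5458 m from the centre of mass.
By the parallel-axis theorem, I = I_cm + md² = 0.77096 + 0.77096 = 1.5419 kg·m².
T = 2π√(I/(mgd)) = 2π√(1.5419/(2.588 × 9.816 × 0.5458)) = 2.095 s.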